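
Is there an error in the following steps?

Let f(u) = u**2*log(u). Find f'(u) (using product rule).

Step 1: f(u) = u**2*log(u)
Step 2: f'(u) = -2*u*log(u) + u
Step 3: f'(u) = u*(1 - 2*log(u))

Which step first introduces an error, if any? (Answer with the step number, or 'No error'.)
Step 2

Step 2 is incorrect due to a sign flip.
The step shows: -2*u*log(u) + u
The correct value should be: 2*u*log(u) + u

Explanation: The sign of one term was flipped: the term 2*u*log(u) was incorrectly written as -2*u*log(u)
The later steps are derived from this incorrect expression, so the error originates in Step 2.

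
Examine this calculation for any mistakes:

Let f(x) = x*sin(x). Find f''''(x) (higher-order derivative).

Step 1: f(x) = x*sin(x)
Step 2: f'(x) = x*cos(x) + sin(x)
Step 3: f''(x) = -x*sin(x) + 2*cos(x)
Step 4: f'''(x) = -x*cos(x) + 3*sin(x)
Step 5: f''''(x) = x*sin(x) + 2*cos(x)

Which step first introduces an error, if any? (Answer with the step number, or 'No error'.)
Step 4

Step 4 is incorrect due to a sign flip.
The step shows: -x*cos(x) + 3*sin(x)
The correct value should be: -x*cos(x) - 3*sin(x)

Explanation: The sign of one term was flipped: the term -3*sin(x) was incorrectly written as 3*sin(x)
The later steps are derived from this incorrect expression, so the error originates in Step 4.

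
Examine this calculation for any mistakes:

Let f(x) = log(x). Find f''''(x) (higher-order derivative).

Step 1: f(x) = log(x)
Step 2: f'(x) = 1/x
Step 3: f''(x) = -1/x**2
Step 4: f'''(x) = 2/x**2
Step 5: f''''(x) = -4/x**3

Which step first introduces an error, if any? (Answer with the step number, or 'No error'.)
Step 4

Step 4 is incorrect due to a wrong exponent.
The step shows: 2/x**2
The correct value should be: 2/x**3

Explanation: The exponent -3 on x was incorrectly written as -2: the term 2/x**3 was incorrectly written as 2/x**2
The later steps are derived from this incorrect expression, so the error originates in Step 4.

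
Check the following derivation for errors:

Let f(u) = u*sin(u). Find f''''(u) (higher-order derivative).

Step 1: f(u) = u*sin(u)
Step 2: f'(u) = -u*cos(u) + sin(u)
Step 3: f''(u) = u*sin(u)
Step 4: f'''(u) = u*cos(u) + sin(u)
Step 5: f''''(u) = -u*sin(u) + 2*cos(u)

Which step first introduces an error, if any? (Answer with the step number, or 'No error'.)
Step 2

Step 2 is incorrect due to a sign flip.
The step shows: -u*cos(u) + sin(u)
The correct value should be: u*cos(u) + sin(u)

Explanation: The sign of one term was flipped: the term u*cos(u) was incorrectly written as -u*cos(u)
The later steps are derived from this incorrect expression, so the error originates in Step 2.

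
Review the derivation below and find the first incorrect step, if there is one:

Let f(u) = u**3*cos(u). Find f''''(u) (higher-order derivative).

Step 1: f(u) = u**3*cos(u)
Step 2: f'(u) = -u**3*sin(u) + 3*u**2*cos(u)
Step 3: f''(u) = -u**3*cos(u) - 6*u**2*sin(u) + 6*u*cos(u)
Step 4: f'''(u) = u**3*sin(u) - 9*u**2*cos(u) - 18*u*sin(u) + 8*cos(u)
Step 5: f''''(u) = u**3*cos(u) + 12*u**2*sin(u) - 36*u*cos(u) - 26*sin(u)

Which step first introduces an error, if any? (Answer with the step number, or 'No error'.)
Step 4

Step 4 is incorrect due to a wrong coefficient.
The step shows: u**3*sin(u) - 9*u**2*cos(u) - 18*u*sin(u) + 8*cos(u)
The correct value should be: u**3*sin(u) - 9*u**2*cos(u) - 18*u*sin(u) + 6*cos(u)

Explanation: The coefficient 6 was incorrectly written as 8: the term 6*cos(u) was incorrectly written as 8*cos(u)
The later steps are derived from this incorrect expression, so the error originates in Step 4.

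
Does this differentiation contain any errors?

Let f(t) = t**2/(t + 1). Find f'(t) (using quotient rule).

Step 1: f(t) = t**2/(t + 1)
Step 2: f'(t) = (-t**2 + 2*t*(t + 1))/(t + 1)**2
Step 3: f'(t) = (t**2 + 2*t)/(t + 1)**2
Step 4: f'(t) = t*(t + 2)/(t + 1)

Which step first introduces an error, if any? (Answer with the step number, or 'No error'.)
Step 4

Step 4 is incorrect due to a wrong exponent.
The step shows: t*(t + 2)/(t + 1)
The correct value should be: t*(t + 2)/(t + 1)**2

Explanation: The exponent -2 on t + 1 was incorrectly written as -1: the term t*(t + 2)/(t + 1)**2 was incorrectly written as t*(t + 2)/(t + 1)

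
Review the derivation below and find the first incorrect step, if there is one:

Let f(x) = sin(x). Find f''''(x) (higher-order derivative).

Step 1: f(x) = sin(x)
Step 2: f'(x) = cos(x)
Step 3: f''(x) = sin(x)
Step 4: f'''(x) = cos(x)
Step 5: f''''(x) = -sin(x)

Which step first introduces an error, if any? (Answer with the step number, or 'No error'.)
Step 3

Step 3 is incorrect due to a sign flip.
The step shows: sin(x)
The correct value should be: -sin(x)

Explanation: The sign of the whole expression was flipped: the term -sin(x) was incorrectly written as sin(x)
The later steps are derived from this incorrect expression, so the error originates in Step 3.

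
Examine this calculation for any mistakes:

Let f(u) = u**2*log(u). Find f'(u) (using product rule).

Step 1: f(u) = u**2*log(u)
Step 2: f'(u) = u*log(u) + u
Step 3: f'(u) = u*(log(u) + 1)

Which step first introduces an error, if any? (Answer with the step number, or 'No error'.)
Step 2

Step 2 is incorrect due to a wrong coefficient.
The step shows: u*log(u) + u
The correct value should be: 2*u*log(u) + u

Explanation: The coefficient 2 was incorrectly written as 1: the term 2*u*log(u) was incorrectly written as u*log(u)
The later steps are derived from this incorrect expression, so the error originates in Step 2.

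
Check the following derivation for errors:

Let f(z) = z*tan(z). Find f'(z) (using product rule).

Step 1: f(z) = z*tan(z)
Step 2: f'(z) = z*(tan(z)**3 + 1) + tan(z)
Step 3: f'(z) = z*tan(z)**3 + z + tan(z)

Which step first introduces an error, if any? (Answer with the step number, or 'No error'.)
Step 2

Step 2 is incorrect due to a wrong exponent.
The step shows: z*(tan(z)**3 + 1) + tan(z)
The correct value should be: z*(tan(z)**2 + 1) + tan(z)

Explanation: The exponent 2 on tan(z) was incorrectly written as 3: the term z*(tan(z)**2 + 1) was incorrectly written as z*(tan(z)**3 + 1)
The later steps are derived from this incorrect expression, so the error originates in Step 2.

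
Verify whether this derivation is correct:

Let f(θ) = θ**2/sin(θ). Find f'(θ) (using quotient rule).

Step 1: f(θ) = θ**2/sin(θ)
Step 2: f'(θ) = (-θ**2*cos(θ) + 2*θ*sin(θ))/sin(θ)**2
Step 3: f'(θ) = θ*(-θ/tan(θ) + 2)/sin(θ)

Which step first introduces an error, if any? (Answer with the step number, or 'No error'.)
No error

All steps in this derivation are correct.
The final answer f'(θ) = θ*(-θ/tan(θ) + 2)/sin(θ) is valid.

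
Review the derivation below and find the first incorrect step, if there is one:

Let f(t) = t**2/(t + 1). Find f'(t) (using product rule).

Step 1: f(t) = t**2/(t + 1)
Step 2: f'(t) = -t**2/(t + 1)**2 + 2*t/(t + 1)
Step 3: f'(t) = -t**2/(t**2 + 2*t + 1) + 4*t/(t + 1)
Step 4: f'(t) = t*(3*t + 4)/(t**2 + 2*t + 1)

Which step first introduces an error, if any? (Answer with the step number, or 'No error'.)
Step 3

Step 3 is incorrect due to a wrong coefficient.
The step shows: -t**2/(t**2 + 2*t + 1) + 4*t/(t + 1)
The correct value should be: -t**2/(t**2 + 2*t + 1) + 2*t/(t + 1)

Explanation: The coefficient 2 was incorrectly written as 4: the term 2*t/(t + 1) was incorrectly written as 4*t/(t + 1)
The later steps are derived from this incorrect expression, so the error originates in Step 3.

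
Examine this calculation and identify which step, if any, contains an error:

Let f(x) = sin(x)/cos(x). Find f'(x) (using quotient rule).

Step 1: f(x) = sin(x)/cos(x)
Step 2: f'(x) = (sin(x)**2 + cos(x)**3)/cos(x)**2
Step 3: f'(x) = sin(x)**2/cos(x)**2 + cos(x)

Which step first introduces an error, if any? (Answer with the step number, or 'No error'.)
Step 2

Step 2 is incorrect due to a wrong exponent.
The step shows: (sin(x)**2 + cos(x)**3)/cos(x)**2
The correct value should be: (sin(x)**2 + cos(x)**2)/cos(x)**2

Explanation: The exponent 2 on cos(x) was incorrectly written as 3: the term (sin(x)**2 + cos(x)**2)/cos(x)**2 was incorrectly written as (sin(x)**2 + cos(x)**3)/cos(x)**2
The later steps are derived from this incorrect expression, so the error originates in Step 2.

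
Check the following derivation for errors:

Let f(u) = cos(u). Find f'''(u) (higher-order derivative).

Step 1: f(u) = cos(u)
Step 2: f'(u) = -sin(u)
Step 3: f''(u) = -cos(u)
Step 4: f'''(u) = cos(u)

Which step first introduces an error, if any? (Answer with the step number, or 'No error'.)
Step 4

Step 4 is incorrect due to a wrong trig function.
The step shows: cos(u)
The correct value should be: sin(u)

Explanation: sin(u) was incorrectly written as cos(u): the term sin(u) was incorrectly written as cos(u)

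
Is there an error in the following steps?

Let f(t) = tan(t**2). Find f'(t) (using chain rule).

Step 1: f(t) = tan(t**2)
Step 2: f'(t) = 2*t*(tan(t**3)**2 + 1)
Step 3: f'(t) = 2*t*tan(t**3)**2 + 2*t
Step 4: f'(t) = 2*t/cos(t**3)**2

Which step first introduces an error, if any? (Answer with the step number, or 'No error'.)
Step 2

Step 2 is incorrect due to a wrong exponent.
The step shows: 2*t*(tan(t**3)**2 + 1)
The correct value should be: 2*t*(tan(t**2)**2 + 1)

Explanation: The exponent 2 on t was incorrectly written as 3: the term 2*t*(tan(t**2)**2 + 1) was incorrectly written as 2*t*(tan(t**3)**2 + 1)
The later steps are derived from this incorrect expression, so the error originates in Step 2.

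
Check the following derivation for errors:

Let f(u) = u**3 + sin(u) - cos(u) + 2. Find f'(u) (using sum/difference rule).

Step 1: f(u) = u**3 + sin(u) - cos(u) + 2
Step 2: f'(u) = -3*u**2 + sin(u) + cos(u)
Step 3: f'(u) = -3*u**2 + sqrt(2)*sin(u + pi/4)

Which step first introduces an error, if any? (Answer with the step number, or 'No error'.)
Step 2

Step 2 is incorrect due to a sign flip.
The step shows: -3*u**2 + sin(u) + cos(u)
The correct value should be: 3*u**2 + sin(u) + cos(u)

Explanation: The sign of one term was flipped: the term 3*u**2 was incorrectly written as -3*u**2
The later steps are derived from this incorrect expression, so the error originates in Step 2.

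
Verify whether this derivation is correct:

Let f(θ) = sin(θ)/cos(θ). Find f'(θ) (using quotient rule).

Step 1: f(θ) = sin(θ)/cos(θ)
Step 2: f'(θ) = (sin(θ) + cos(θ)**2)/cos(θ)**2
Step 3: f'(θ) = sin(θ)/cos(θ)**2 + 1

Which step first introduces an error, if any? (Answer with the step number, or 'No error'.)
Step 2

Step 2 is incorrect due to a wrong exponent.
The step shows: (sin(θ) + cos(θ)**2)/cos(θ)**2
The correct value should be: (sin(θ)**2 + cos(θ)**2)/cos(θ)**2

Explanation: The exponent 2 on sin(θ) was incorrectly written as 1: the term (sin(θ)**2 + cos(θ)**2)/cos(θ)**2 was incorrectly written as (sin(θ) + cos(θ)**2)/cos(θ)**2
The later steps are derived from this incorrect expression, so the error originates in Step 2.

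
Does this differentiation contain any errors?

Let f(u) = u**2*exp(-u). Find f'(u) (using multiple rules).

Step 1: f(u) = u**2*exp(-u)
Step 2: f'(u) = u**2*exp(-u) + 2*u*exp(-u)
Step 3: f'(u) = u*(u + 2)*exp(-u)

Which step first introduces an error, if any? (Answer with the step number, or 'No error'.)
Step 2

Step 2 is incorrect due to a sign flip.
The step shows: u**2*exp(-u) + 2*u*exp(-u)
The correct value should be: -u**2*exp(-u) + 2*u*exp(-u)

Explanation: The sign of one term was flipped: the term -u**2*exp(-u) was incorrectly written as u**2*exp(-u)
The later steps are derived from this incorrect expression, so the error originates in Step 2.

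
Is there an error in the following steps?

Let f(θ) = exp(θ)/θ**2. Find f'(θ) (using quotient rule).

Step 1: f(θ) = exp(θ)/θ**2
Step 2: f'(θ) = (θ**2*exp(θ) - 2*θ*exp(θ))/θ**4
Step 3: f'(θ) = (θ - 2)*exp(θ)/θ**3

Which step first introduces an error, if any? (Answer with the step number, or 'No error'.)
No error

All steps in this derivation are correct.
The final answer f'(θ) = (θ - 2)*exp(θ)/θ**3 is valid.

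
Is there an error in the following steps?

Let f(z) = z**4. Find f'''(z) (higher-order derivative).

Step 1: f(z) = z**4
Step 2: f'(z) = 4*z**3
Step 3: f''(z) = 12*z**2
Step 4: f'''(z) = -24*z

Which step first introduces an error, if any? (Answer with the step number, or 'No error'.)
Step 4

Step 4 is incorrect due to a sign flip.
The step shows: -24*z
The correct value should be: 24*z

Explanation: The sign of the whole expression was flipped: the term 24*z was incorrectly written as -24*z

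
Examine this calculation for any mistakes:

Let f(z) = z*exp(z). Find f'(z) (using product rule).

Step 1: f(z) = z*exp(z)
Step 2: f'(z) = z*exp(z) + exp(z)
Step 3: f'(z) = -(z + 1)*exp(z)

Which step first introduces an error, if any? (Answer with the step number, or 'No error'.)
Step 3

Step 3 is incorrect due to a sign flip.
The step shows: -(z + 1)*exp(z)
The correct value should be: (z + 1)*exp(z)

Explanation: The sign of the whole expression was flipped: the term (z + 1)*exp(z) was incorrectly written as -(z + 1)*exp(z)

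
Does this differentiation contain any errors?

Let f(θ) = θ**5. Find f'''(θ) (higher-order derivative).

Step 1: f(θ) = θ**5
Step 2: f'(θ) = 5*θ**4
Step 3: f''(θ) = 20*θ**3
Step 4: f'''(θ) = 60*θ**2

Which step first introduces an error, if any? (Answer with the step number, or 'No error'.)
No error

All steps in this derivation are correct.
The final answer f'''(θ) = 60*θ**2 is valid.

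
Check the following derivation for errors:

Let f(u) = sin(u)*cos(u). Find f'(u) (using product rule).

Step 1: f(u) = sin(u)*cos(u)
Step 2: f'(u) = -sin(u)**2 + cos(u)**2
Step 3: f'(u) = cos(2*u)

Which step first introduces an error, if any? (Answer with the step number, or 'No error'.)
No error

All steps in this derivation are correct.
The final answer f'(u) = cos(2*u) is valid.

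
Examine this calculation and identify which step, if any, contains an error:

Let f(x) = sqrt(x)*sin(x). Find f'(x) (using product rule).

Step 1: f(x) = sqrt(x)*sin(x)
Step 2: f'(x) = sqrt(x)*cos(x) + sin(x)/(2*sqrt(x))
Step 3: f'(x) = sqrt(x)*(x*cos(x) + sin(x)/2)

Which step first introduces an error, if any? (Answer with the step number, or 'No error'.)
Step 3

Step 3 is incorrect due to a wrong exponent.
The step shows: sqrt(x)*(x*cos(x) + sin(x)/2)
The correct value should be: (x*cos(x) + sin(x)/2)/sqrt(x)

Explanation: The exponent -1/2 on x was incorrectly written as 1/2: the term (x*cos(x) + sin(x)/2)/sqrt(x) was incorrectly written as sqrt(x)*(x*cos(x) + sin(x)/2)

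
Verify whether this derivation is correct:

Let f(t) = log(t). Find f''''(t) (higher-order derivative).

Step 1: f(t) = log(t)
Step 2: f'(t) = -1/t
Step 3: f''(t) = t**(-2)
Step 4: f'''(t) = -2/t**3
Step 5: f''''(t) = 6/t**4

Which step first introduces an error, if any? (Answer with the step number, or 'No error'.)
Step 2

Step 2 is incorrect due to a sign flip.
The step shows: -1/t
The correct value should be: 1/t

Explanation: The sign of the whole expression was flipped: the term 1/t was incorrectly written as -1/t
The later steps are derived from this incorrect expression, so the error originates in Step 2.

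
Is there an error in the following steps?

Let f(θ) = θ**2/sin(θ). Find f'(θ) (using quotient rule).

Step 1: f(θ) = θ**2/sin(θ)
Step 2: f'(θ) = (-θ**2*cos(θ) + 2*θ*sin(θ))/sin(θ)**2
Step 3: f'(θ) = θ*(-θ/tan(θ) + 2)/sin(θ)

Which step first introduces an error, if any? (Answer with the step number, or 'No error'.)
No error

All steps in this derivation are correct.
The final answer f'(θ) = θ*(-θ/tan(θ) + 2)/sin(θ) is valid.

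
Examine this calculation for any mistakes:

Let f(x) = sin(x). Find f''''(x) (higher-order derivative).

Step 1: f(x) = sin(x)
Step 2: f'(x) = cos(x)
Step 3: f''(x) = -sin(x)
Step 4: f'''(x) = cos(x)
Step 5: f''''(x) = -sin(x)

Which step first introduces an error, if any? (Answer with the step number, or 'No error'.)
Step 4

Step 4 is incorrect due to a sign flip.
The step shows: cos(x)
The correct value should be: -cos(x)

Explanation: The sign of the whole expression was flipped: the term -cos(x) was incorrectly written as cos(x)
The later steps are derived from this incorrect expression, so the error originates in Step 4.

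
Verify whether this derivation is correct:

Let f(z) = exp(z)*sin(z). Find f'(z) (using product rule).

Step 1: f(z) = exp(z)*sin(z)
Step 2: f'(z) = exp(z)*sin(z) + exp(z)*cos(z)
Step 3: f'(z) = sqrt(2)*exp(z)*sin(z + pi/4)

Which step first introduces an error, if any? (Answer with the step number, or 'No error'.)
No error

All steps in this derivation are correct.
The final answer f'(z) = sqrt(2)*exp(z)*sin(z + pi/4) is valid.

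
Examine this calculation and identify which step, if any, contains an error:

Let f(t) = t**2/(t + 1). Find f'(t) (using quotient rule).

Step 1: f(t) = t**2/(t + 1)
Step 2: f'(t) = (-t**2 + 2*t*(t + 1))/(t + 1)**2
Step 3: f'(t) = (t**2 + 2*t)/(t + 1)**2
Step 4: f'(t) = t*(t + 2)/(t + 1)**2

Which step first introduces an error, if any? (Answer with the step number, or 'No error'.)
No error

All steps in this derivation are correct.
The final answer f'(t) = t*(t + 2)/(t + 1)**2 is valid.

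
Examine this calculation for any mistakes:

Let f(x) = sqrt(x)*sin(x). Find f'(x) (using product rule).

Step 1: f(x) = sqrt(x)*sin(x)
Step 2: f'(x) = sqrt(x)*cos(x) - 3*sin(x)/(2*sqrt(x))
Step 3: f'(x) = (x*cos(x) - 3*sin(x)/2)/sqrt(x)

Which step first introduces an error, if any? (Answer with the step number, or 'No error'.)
Step 2

Step 2 is incorrect due to a wrong coefficient.
The step shows: sqrt(x)*cos(x) - 3*sin(x)/(2*sqrt(x))
The correct value should be: sqrt(x)*cos(x) + sin(x)/(2*sqrt(x))

Explanation: The coefficient 1/2 was incorrectly written as -3/2: the term sin(x)/(2*sqrt(x)) was incorrectly written as -3*sin(x)/(2*sqrt(x))
The later steps are derived from this incorrect expression, so the error originates in Step 2.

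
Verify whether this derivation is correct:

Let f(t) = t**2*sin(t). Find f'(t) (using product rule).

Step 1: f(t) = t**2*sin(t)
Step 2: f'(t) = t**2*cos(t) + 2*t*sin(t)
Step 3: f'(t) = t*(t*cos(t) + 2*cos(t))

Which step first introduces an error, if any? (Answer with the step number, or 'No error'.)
Step 3

Step 3 is incorrect due to a wrong trig function.
The step shows: t*(t*cos(t) + 2*cos(t))
The correct value should be: t*(t*cos(t) + 2*sin(t))

Explanation: sin(t) was incorrectly written as cos(t): the term t*(t*cos(t) + 2*sin(t)) was incorrectly written as t*(t*cos(t) + 2*cos(t))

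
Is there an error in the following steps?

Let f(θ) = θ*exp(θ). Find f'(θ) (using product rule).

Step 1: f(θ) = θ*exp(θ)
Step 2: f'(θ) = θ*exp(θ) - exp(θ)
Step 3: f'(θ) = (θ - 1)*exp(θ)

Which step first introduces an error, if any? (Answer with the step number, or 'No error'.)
Step 2

Step 2 is incorrect due to a sign flip.
The step shows: θ*exp(θ) - exp(θ)
The correct value should be: θ*exp(θ) + exp(θ)

Explanation: The sign of one term was flipped: the term exp(θ) was incorrectly written as -exp(θ)
The later steps are derived from this incorrect expression, so the error originates in Step 2.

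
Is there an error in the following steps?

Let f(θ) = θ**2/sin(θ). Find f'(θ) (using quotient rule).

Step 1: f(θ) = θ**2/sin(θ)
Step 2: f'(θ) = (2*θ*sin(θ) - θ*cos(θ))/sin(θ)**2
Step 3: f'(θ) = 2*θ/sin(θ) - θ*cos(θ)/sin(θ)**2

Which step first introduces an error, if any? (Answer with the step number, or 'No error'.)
Step 2

Step 2 is incorrect due to a wrong exponent.
The step shows: (2*θ*sin(θ) - θ*cos(θ))/sin(θ)**2
The correct value should be: (-θ**2*cos(θ) + 2*θ*sin(θ))/sin(θ)**2

Explanation: The exponent 2 on θ was incorrectly written as 1: the term (-θ**2*cos(θ) + 2*θ*sin(θ))/sin(θ)**2 was incorrectly written as (2*θ*sin(θ) - θ*cos(θ))/sin(θ)**2
The later steps are derived from this incorrect expression, so the error originates in Step 2.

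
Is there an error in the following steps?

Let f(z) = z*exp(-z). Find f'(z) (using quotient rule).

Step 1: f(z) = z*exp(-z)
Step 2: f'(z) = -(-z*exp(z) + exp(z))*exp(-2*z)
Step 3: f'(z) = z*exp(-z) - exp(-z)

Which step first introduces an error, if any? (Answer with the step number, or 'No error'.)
Step 2

Step 2 is incorrect due to a sign flip.
The step shows: -(-z*exp(z) + exp(z))*exp(-2*z)
The correct value should be: (-z*exp(z) + exp(z))*exp(-2*z)

Explanation: The sign of the whole expression was flipped: the term (-z*exp(z) + exp(z))*exp(-2*z) was incorrectly written as -(-z*exp(z) + exp(z))*exp(-2*z)
The later steps are derived from this incorrect expression, so the error originates in Step 2.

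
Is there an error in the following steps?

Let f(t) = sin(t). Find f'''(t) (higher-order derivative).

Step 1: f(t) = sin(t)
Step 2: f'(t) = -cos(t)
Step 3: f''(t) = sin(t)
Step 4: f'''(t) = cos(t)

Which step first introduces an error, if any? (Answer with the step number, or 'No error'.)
Step 2

Step 2 is incorrect due to a sign flip.
The step shows: -cos(t)
The correct value should be: cos(t)

Explanation: The sign of the whole expression was flipped: the term cos(t) was incorrectly written as -cos(t)
The later steps are derived from this incorrect expression, so the error originates in Step 2.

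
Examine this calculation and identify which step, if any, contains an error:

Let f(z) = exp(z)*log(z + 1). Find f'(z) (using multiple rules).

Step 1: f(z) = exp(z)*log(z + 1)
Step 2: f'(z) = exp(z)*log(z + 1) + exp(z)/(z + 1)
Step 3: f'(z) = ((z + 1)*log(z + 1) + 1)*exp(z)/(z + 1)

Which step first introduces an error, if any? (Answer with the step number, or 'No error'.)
No error

All steps in this derivation are correct.
The final answer f'(z) = ((z + 1)*log(z + 1) + 1)*exp(z)/(z + 1) is valid.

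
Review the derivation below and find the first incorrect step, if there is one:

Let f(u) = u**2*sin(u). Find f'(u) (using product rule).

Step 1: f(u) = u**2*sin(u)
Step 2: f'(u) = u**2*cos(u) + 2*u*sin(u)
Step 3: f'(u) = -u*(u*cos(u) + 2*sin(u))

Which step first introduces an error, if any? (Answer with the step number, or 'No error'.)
Step 3

Step 3 is incorrect due to a sign flip.
The step shows: -u*(u*cos(u) + 2*sin(u))
The correct value should be: u*(u*cos(u) + 2*sin(u))

Explanation: The sign of the whole expression was flipped: the term u*(u*cos(u) + 2*sin(u)) was incorrectly written as -u*(u*cos(u) + 2*sin(u))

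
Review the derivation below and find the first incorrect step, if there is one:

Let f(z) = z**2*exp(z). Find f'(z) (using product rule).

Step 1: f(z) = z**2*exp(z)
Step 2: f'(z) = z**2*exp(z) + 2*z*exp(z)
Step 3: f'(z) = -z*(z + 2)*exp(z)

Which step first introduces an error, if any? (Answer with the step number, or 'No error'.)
Step 3

Step 3 is incorrect due to a sign flip.
The step shows: -z*(z + 2)*exp(z)
The correct value should be: z*(z + 2)*exp(z)

Explanation: The sign of the whole expression was flipped: the term z*(z + 2)*exp(z) was incorrectly written as -z*(z + 2)*exp(z)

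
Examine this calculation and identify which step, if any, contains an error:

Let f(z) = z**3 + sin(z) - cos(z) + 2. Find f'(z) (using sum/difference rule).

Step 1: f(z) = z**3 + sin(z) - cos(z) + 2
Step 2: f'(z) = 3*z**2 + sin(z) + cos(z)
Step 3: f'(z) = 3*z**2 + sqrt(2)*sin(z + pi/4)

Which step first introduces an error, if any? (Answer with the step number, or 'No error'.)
No error

All steps in this derivation are correct.
The final answer f'(z) = 3*z**2 + sqrt(2)*sin(z + pi/4) is valid.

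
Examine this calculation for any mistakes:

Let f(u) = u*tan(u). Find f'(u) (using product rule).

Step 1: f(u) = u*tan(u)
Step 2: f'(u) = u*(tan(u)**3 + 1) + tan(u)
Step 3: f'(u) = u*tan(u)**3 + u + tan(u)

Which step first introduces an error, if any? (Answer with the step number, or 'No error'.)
Step 2

Step 2 is incorrect due to a wrong exponent.
The step shows: u*(tan(u)**3 + 1) + tan(u)
The correct value should be: u*(tan(u)**2 + 1) + tan(u)

Explanation: The exponent 2 on tan(u) was incorrectly written as 3: the term u*(tan(u)**2 + 1) was incorrectly written as u*(tan(u)**3 + 1)
The later steps are derived from this incorrect expression, so the error originates in Step 2.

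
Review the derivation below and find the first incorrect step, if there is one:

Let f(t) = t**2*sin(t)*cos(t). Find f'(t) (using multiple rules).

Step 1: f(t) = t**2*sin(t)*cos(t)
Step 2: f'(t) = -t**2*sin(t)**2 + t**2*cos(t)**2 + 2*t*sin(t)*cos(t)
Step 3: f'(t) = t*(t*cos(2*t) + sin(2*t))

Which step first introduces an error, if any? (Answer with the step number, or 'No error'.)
No error

All steps in this derivation are correct.
The final answer f'(t) = t*(t*cos(2*t) + sin(2*t)) is valid.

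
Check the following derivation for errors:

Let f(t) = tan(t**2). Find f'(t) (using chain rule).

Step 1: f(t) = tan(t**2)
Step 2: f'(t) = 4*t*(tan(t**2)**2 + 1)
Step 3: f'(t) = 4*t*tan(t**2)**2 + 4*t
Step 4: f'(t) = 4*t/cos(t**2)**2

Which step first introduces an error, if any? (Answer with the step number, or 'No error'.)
Step 2

Step 2 is incorrect due to a wrong coefficient.
The step shows: 4*t*(tan(t**2)**2 + 1)
The correct value should be: 2*t*(tan(t**2)**2 + 1)

Explanation: The coefficient 2 was incorrectly written as 4: the term 2*t*(tan(t**2)**2 + 1) was incorrectly written as 4*t*(tan(t**2)**2 + 1)
The later steps are derived from this incorrect expression, so the error originates in Step 2.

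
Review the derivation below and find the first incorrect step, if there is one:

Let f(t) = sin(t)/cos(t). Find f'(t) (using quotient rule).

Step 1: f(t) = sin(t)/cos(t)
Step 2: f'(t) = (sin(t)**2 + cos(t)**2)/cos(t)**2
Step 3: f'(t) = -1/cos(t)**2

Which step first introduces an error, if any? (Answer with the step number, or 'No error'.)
Step 3

Step 3 is incorrect due to a sign flip.
The step shows: -1/cos(t)**2
The correct value should be: cos(t)**(-2)

Explanation: The sign of the whole expression was flipped: the term cos(t)**(-2) was incorrectly written as -1/cos(t)**2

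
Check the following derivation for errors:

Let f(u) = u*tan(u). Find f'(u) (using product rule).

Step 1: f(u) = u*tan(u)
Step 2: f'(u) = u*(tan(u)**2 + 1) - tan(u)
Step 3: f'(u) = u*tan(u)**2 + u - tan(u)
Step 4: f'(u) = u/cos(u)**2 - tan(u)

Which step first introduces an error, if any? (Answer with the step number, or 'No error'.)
Step 2

Step 2 is incorrect due to a sign flip.
The step shows: u*(tan(u)**2 + 1) - tan(u)
The correct value should be: u*(tan(u)**2 + 1) + tan(u)

Explanation: The sign of one term was flipped: the term tan(u) was incorrectly written as -tan(u)
The later steps are derived from this incorrect expression, so the error originates in Step 2.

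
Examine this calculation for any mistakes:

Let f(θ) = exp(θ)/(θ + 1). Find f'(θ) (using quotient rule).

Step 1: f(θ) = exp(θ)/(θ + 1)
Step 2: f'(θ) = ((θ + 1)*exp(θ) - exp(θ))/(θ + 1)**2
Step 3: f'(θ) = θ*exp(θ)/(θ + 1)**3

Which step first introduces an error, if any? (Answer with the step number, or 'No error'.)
Step 3

Step 3 is incorrect due to a wrong exponent.
The step shows: θ*exp(θ)/(θ + 1)**3
The correct value should be: θ*exp(θ)/(θ + 1)**2

Explanation: The exponent -2 on θ + 1 was incorrectly written as -3: the term θ*exp(θ)/(θ + 1)**2 was incorrectly written as θ*exp(θ)/(θ + 1)**3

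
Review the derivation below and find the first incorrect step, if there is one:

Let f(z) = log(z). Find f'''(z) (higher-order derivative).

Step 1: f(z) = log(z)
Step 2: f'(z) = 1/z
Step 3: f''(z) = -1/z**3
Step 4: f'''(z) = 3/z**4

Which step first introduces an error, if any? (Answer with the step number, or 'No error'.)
Step 3

Step 3 is incorrect due to a wrong exponent.
The step shows: -1/z**3
The correct value should be: -1/z**2

Explanation: The exponent -2 on z was incorrectly written as -3: the term -1/z**2 was incorrectly written as -1/z**3
The later steps are derived from this incorrect expression, so the error originates in Step 3.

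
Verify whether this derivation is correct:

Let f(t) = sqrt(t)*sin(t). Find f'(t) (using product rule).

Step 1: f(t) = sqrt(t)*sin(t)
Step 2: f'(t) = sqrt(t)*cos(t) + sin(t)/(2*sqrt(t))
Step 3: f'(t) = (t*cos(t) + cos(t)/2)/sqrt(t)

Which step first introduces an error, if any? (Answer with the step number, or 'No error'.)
Step 3

Step 3 is incorrect due to a wrong trig function.
The step shows: (t*cos(t) + cos(t)/2)/sqrt(t)
The correct value should be: (t*cos(t) + sin(t)/2)/sqrt(t)

Explanation: sin(t) was incorrectly written as cos(t): the term (t*cos(t) + sin(t)/2)/sqrt(t) was incorrectly written as (t*cos(t) + cos(t)/2)/sqrt(t)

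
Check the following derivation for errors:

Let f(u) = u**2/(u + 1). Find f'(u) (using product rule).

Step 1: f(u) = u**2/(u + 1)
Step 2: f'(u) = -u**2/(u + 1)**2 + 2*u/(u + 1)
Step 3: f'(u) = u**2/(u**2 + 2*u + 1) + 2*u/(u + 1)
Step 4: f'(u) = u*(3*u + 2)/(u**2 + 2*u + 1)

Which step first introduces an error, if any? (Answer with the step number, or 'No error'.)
Step 3

Step 3 is incorrect due to a sign flip.
The step shows: u**2/(u**2 + 2*u + 1) + 2*u/(u + 1)
The correct value should be: -u**2/(u**2 + 2*u + 1) + 2*u/(u + 1)

Explanation: The sign of one term was flipped: the term -u**2/(u**2 + 2*u + 1) was incorrectly written as u**2/(u**2 + 2*u + 1)
The later steps are derived from this incorrect expression, so the error originates in Step 3.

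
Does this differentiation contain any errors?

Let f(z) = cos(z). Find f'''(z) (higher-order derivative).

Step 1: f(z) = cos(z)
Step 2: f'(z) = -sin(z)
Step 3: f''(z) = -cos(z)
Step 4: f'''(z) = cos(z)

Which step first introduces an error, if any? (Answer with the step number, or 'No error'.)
Step 4

Step 4 is incorrect due to a wrong trig function.
The step shows: cos(z)
The correct value should be: sin(z)

Explanation: sin(z) was incorrectly written as cos(z): the term sin(z) was incorrectly written as cos(z)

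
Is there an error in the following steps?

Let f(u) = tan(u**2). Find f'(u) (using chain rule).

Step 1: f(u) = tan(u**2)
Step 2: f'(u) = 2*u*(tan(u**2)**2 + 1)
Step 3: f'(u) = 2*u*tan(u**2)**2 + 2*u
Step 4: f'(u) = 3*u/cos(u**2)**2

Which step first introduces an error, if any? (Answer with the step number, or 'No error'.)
Step 4

Step 4 is incorrect due to a wrong coefficient.
The step shows: 3*u/cos(u**2)**2
The correct value should be: 2*u/cos(u**2)**2

Explanation: The coefficient 2 was incorrectly written as 3: the term 2*u/cos(u**2)**2 was incorrectly written as 3*u/cos(u**2)**2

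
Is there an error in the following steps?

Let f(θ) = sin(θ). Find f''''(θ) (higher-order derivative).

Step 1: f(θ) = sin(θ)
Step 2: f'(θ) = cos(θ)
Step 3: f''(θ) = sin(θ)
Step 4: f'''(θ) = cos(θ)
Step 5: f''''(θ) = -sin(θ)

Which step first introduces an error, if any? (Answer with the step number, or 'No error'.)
Step 3

Step 3 is incorrect due to a sign flip.
The step shows: sin(θ)
The correct value should be: -sin(θ)

Explanation: The sign of the whole expression was flipped: the term -sin(θ) was incorrectly written as sin(θ)
The later steps are derived from this incorrect expression, so the error originates in Step 3.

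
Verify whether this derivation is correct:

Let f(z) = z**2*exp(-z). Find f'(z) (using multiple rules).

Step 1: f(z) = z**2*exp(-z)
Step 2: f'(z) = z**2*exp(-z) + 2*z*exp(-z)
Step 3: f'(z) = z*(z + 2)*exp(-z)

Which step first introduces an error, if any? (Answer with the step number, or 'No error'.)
Step 2

Step 2 is incorrect due to a sign flip.
The step shows: z**2*exp(-z) + 2*z*exp(-z)
The correct value should be: -z**2*exp(-z) + 2*z*exp(-z)

Explanation: The sign of one term was flipped: the term -z**2*exp(-z) was incorrectly written as z**2*exp(-z)
The later steps are derived from this incorrect expression, so the error originates in Step 2.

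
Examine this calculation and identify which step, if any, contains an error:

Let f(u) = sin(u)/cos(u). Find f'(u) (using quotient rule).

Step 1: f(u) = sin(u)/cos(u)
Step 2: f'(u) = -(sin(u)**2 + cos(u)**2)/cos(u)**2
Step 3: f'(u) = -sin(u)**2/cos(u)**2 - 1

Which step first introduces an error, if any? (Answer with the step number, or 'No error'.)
Step 2

Step 2 is incorrect due to a sign flip.
The step shows: -(sin(u)**2 + cos(u)**2)/cos(u)**2
The correct value should be: (sin(u)**2 + cos(u)**2)/cos(u)**2

Explanation: The sign of the whole expression was flipped: the term (sin(u)**2 + cos(u)**2)/cos(u)**2 was incorrectly written as -(sin(u)**2 + cos(u)**2)/cos(u)**2
The later steps are derived from this incorrect expression, so the error originates in Step 2.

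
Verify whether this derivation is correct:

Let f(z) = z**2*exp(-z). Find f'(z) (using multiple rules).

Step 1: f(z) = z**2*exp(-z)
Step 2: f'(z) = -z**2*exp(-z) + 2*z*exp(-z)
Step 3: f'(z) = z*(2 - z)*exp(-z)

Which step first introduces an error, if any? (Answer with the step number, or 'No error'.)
No error

All steps in this derivation are correct.
The final answer f'(z) = z*(2 - z)*exp(-z) is valid.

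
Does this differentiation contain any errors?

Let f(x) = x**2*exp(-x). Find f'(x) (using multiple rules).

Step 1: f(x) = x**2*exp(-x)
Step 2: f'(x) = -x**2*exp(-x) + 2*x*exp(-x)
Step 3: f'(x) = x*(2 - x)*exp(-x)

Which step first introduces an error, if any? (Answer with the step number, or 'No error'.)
No error

All steps in this derivation are correct.
The final answer f'(x) = x*(2 - x)*exp(-x) is valid.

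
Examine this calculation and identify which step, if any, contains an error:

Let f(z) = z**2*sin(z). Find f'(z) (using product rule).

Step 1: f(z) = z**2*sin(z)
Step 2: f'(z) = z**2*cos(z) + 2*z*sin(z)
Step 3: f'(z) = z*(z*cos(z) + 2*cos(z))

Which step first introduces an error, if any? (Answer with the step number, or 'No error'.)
Step 3

Step 3 is incorrect due to a wrong trig function.
The step shows: z*(z*cos(z) + 2*cos(z))
The correct value should be: z*(z*cos(z) + 2*sin(z))

Explanation: sin(z) was incorrectly written as cos(z): the term z*(z*cos(z) + 2*sin(z)) was incorrectly written as z*(z*cos(z) + 2*cos(z))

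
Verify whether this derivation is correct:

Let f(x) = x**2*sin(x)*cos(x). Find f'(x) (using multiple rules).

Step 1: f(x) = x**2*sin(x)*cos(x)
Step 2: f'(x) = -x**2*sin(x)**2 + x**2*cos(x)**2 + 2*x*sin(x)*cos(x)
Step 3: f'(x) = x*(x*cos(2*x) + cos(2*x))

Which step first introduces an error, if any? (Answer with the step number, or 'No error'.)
Step 3

Step 3 is incorrect due to a wrong trig function.
The step shows: x*(x*cos(2*x) + cos(2*x))
The correct value should be: x*(x*cos(2*x) + sin(2*x))

Explanation: sin(2*x) was incorrectly written as cos(2*x): the term x*(x*cos(2*x) + sin(2*x)) was incorrectly written as x*(x*cos(2*x) + cos(2*x))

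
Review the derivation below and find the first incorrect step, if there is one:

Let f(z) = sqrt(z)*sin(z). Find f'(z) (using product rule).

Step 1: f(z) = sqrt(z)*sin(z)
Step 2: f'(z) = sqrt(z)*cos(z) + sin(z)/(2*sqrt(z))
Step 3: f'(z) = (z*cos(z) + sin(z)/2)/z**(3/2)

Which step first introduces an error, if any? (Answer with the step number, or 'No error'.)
Step 3

Step 3 is incorrect due to a wrong exponent.
The step shows: (z*cos(z) + sin(z)/2)/z**(3/2)
The correct value should be: (z*cos(z) + sin(z)/2)/sqrt(z)

Explanation: The exponent -1/2 on z was incorrectly written as -3/2: the term (z*cos(z) + sin(z)/2)/sqrt(z) was incorrectly written as (z*cos(z) + sin(z)/2)/z**(3/2)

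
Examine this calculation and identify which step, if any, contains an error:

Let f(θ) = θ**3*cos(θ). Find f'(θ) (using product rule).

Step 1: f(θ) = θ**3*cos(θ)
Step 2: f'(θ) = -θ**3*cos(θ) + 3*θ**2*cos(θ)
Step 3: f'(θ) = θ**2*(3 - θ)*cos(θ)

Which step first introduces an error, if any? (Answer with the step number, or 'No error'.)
Step 2

Step 2 is incorrect due to a wrong trig function.
The step shows: -θ**3*cos(θ) + 3*θ**2*cos(θ)
The correct value should be: -θ**3*sin(θ) + 3*θ**2*cos(θ)

Explanation: sin(θ) was incorrectly written as cos(θ): the term -θ**3*sin(θ) was incorrectly written as -θ**3*cos(θ)
The later steps are derived from this incorrect expression, so the error originates in Step 2.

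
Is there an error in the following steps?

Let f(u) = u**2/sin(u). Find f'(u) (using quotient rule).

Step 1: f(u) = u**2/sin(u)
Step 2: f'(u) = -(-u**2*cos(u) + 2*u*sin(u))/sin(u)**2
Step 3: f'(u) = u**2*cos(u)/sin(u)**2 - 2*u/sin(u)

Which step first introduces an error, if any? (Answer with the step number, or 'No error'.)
Step 2

Step 2 is incorrect due to a sign flip.
The step shows: -(-u**2*cos(u) + 2*u*sin(u))/sin(u)**2
The correct value should be: (-u**2*cos(u) + 2*u*sin(u))/sin(u)**2

Explanation: The sign of the whole expression was flipped: the term (-u**2*cos(u) + 2*u*sin(u))/sin(u)**2 was incorrectly written as -(-u**2*cos(u) + 2*u*sin(u))/sin(u)**2
The later steps are derived from this incorrect expression, so the error originates in Step 2.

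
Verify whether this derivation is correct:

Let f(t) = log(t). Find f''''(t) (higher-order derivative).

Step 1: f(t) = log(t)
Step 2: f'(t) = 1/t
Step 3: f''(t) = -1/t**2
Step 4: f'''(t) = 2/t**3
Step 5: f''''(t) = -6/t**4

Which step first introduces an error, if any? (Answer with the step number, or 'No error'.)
No error

All steps in this derivation are correct.
The final answer f''''(t) = -6/t**4 is valid.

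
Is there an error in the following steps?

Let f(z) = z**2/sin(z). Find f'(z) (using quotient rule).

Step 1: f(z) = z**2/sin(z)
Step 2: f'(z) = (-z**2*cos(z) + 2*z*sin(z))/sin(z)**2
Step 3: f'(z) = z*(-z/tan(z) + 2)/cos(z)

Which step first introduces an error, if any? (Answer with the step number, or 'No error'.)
Step 3

Step 3 is incorrect due to a wrong trig function.
The step shows: z*(-z/tan(z) + 2)/cos(z)
The correct value should be: z*(-z/tan(z) + 2)/sin(z)

Explanation: sin(z) was incorrectly written as cos(z): the term z*(-z/tan(z) + 2)/sin(z) was incorrectly written as z*(-z/tan(z) + 2)/cos(z)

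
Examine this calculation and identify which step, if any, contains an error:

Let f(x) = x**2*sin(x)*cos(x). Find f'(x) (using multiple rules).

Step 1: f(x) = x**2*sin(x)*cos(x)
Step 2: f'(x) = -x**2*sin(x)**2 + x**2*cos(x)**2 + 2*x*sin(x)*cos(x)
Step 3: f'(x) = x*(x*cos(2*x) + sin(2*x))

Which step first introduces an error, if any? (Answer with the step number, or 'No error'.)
No error

All steps in this derivation are correct.
The final answer f'(x) = x*(x*cos(2*x) + sin(2*x)) is valid.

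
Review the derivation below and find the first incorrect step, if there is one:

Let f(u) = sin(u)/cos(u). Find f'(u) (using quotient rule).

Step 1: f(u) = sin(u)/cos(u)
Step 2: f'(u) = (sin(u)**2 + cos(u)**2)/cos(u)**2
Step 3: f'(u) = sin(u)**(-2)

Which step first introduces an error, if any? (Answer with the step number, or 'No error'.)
Step 3

Step 3 is incorrect due to a wrong trig function.
The step shows: sin(u)**(-2)
The correct value should be: cos(u)**(-2)

Explanation: cos(u) was incorrectly written as sin(u): the term cos(u)**(-2) was incorrectly written as sin(u)**(-2)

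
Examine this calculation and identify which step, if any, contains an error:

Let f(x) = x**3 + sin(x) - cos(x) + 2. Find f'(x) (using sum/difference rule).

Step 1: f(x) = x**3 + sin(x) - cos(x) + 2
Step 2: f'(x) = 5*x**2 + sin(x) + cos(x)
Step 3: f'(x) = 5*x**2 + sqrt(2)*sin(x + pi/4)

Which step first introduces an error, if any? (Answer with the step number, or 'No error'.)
Step 2

Step 2 is incorrect due to a wrong coefficient.
The step shows: 5*x**2 + sin(x) + cos(x)
The correct value should be: 3*x**2 + sin(x) + cos(x)

Explanation: The coefficient 3 was incorrectly written as 5: the term 3*x**2 was incorrectly written as 5*x**2
The later steps are derived from this incorrect expression, so the error originates in Step 2.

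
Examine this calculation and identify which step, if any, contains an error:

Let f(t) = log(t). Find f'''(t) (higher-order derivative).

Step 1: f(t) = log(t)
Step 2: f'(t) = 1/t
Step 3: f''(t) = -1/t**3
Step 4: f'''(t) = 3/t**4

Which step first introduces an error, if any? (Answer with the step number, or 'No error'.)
Step 3

Step 3 is incorrect due to a wrong exponent.
The step shows: -1/t**3
The correct value should be: -1/t**2

Explanation: The exponent -2 on t was incorrectly written as -3: the term -1/t**2 was incorrectly written as -1/t**3
The later steps are derived from this incorrect expression, so the error originates in Step 3.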